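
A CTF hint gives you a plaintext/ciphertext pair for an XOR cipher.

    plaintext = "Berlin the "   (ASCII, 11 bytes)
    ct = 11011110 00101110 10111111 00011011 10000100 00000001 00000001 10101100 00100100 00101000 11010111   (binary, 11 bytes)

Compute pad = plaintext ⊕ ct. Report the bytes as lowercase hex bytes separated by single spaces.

9c 4b cd 77 ed 6f 21 d8 4c 4d f7

Since ct = plaintext ⊕ pad, XORing both sides with plaintext gives pad = plaintext ⊕ ct.
42 xor de = 9c
65 xor 2e = 4b
72 xor bf = cd
6c xor 1b = 77
69 xor 84 = ed
6e xor 01 = 6f
20 xor 01 = 21
74 xor ac = d8
68 xor 24 = 4c
65 xor 28 = 4d
20 xor d7 = f7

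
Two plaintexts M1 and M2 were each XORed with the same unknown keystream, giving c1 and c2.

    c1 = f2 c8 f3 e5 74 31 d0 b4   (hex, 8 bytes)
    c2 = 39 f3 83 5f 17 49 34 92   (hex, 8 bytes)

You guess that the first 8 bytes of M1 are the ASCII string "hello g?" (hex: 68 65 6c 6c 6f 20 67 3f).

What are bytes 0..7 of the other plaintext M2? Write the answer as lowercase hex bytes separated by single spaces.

a3 5e 1c d6 0c 58 83 19

First, c1 ⊕ c2 = (M1 ⊕ K) ⊕ (M2 ⊕ K) = M1 ⊕ M2, so the key drops out. Then M2 = (M1 ⊕ M2) ⊕ M1 over the first 8 bytes.
byte 0: (f2 ^ 39) ^ 68 = cb ^ 68 = a3
byte 1: (c8 ^ f3) ^ 65 = 3b ^ 65 = 5e
byte 2: (f3 ^ 83) ^ 6c = 70 ^ 6c = 1c
byte 3: (e5 ^ 5f) ^ 6c = ba ^ 6c = d6
byte 4: (74 ^ 17) ^ 6f = 63 ^ 6f = 0c
byte 5: (31 ^ 49) ^ 20 = 78 ^ 20 = 58
byte 6: (d0 ^ 34) ^ 67 = e4 ^ 67 = 83
byte 7: (b4 ^ 92) ^ 3f = 26 ^ 3f = 19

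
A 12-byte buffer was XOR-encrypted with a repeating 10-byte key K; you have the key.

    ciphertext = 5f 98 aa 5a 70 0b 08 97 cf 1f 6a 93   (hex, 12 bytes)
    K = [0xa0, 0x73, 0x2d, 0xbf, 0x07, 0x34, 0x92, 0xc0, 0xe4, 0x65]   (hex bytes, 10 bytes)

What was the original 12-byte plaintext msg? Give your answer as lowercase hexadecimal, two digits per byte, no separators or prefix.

ffeb87e5773f9a572b7acae0

The 10-byte key repeats, so the effective keystream is a0 73 2d bf 07 34 92 c0 e4 65 a0 73.
byte 0: 5f XOR a0 = ff
byte 1: 98 XOR 73 = eb
byte 2: aa XOR 2d = 87
byte 3: 5a XOR bf = e5
byte 4: 70 XOR 07 = 77
byte 5: 0b XOR 34 = 3f
byte 6: 08 XOR 92 = 9a
byte 7: 97 XOR c0 = 57
byte 8: cf XOR e4 = 2b
byte 9: 1f XOR 65 = 7a
byte 10: 6a XOR a0 = ca
byte 11: 93 XOR 73 = e0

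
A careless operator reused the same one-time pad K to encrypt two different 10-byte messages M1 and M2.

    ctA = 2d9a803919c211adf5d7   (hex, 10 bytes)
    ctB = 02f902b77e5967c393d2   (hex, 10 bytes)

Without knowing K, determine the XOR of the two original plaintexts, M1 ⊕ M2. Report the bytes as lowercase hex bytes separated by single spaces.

ctA ⊕ ctB = (M1 ⊕ K) ⊕ (M2 ⊕ K) = M1 ⊕ M2 — the shared key cancels under XOR.
2d xor 02 = 2f
9a xor f9 = 63
80 xor 02 = 82
39 xor b7 = 8e
19 xor 7e = 67
c2 xor 59 = 9b
11 xor 67 = 76
ad xor c3 = 6e
f5 xor 93 = 66
d7 xor d2 = 05

2f 63 82 8e 67 9b 76 6e 66 05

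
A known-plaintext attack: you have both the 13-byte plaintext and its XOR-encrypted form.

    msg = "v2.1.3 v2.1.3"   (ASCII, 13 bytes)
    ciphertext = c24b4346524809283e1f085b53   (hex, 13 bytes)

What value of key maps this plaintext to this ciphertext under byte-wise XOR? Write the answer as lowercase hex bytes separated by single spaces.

b4 79 6d 77 7c 7b 29 5e 0c 31 39 75 60

Since ciphertext = msg ⊕ key, XORing both sides with msg gives key = msg ⊕ ciphertext.
118 ^ 194 = 180
 50 ^  75 = 121
 46 ^  67 = 109
 49 ^  70 = 119
 46 ^  82 = 124
 51 ^  72 = 123
 32 ^   9 =  41
118 ^  40 =  94
 50 ^  62 =  12
 46 ^  31 =  49
 49 ^   8 =  57
 46 ^  91 = 117
 51 ^  83 =  96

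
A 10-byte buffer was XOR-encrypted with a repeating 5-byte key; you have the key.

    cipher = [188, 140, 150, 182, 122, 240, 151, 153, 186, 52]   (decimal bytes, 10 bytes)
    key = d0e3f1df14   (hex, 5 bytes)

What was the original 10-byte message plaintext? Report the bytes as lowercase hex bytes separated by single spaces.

6c 6f 67 69 6e 20 74 68 65 20

The 5-byte key repeats, so the effective keystream is d0 e3 f1 df 14 d0 e3 f1 df 14.
byte 0: 10111100 ⊕ 11010000 = 01101100
byte 1: 10001100 ⊕ 11100011 = 01101111
byte 2: 10010110 ⊕ 11110001 = 01100111
byte 3: 10110110 ⊕ 11011111 = 01101001
byte 4: 01111010 ⊕ 00010100 = 01101110
byte 5: 11110000 ⊕ 11010000 = 00100000
byte 6: 10010111 ⊕ 11100011 = 01110100
byte 7: 10011001 ⊕ 11110001 = 01101000
byte 8: 10111010 ⊕ 11011111 = 01100101
byte 9: 00110100 ⊕ 00010100 = 00100000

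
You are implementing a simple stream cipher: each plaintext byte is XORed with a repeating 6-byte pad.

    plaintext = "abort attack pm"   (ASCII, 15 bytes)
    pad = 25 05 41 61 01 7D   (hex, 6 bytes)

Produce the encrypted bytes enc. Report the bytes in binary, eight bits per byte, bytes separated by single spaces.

01000100 01100111 00101110 00010011 01110101 01011101 01000100 01110001 00110101 00000000 01100010 00010110 00000101 01110101 00101100

The 6-byte key repeats, so the effective keystream is 25 05 41 61 01 7d 25 05 41 61 01 7d 25 05 41.
byte 0: 61 ⊕ 25 = 44
byte 1: 62 ⊕ 05 = 67
byte 2: 6f ⊕ 41 = 2e
byte 3: 72 ⊕ 61 = 13
byte 4: 74 ⊕ 01 = 75
byte 5: 20 ⊕ 7d = 5d
byte 6: 61 ⊕ 25 = 44
byte 7: 74 ⊕ 05 = 71
byte 8: 74 ⊕ 41 = 35
byte 9: 61 ⊕ 61 = 00
byte 10: 63 ⊕ 01 = 62
byte 11: 6b ⊕ 7d = 16
byte 12: 20 ⊕ 25 = 05
byte 13: 70 ⊕ 05 = 75
byte 14: 6d ⊕ 41 = 2c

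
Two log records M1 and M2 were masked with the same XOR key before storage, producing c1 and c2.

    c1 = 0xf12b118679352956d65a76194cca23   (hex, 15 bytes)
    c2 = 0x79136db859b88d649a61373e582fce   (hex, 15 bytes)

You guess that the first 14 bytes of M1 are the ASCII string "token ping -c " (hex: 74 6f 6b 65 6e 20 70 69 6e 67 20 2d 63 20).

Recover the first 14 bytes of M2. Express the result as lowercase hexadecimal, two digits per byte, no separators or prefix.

fc57175b4eadd45b225c610a77c5

First, c1 ⊕ c2 = (M1 ⊕ K) ⊕ (M2 ⊕ K) = M1 ⊕ M2, so the key drops out. Then M2 = (M1 ⊕ M2) ⊕ M1 over the first 14 bytes.
byte 0: (f1 ⊕ 79) ⊕ 74 = 88 ⊕ 74 = fc
byte 1: (2b ⊕ 13) ⊕ 6f = 38 ⊕ 6f = 57
byte 2: (11 ⊕ 6d) ⊕ 6b = 7c ⊕ 6b = 17
byte 3: (86 ⊕ b8) ⊕ 65 = 3e ⊕ 65 = 5b
byte 4: (79 ⊕ 59) ⊕ 6e = 20 ⊕ 6e = 4e
byte 5: (35 ⊕ b8) ⊕ 20 = 8d ⊕ 20 = ad
byte 6: (29 ⊕ 8d) ⊕ 70 = a4 ⊕ 70 = d4
byte 7: (56 ⊕ 64) ⊕ 69 = 32 ⊕ 69 = 5b
byte 8: (d6 ⊕ 9a) ⊕ 6e = 4c ⊕ 6e = 22
byte 9: (5a ⊕ 61) ⊕ 67 = 3b ⊕ 67 = 5c
byte 10: (76 ⊕ 37) ⊕ 20 = 41 ⊕ 20 = 61
byte 11: (19 ⊕ 3e) ⊕ 2d = 27 ⊕ 2d = 0a
byte 12: (4c ⊕ 58) ⊕ 63 = 14 ⊕ 63 = 77
byte 13: (ca ⊕ 2f) ⊕ 20 = e5 ⊕ 20 = c5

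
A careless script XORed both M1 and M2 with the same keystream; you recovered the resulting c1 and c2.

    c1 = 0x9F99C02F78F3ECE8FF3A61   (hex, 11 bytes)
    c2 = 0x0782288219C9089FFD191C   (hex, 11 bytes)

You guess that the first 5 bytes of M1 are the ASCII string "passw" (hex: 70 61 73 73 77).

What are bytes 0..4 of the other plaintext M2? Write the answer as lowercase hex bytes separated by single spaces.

First, c1 ⊕ c2 = (M1 ⊕ K) ⊕ (M2 ⊕ K) = M1 ⊕ M2, so the key drops out. Then M2 = (M1 ⊕ M2) ⊕ M1 over the first 5 bytes.
byte 0: (9f ^ 07) ^ 70 = 98 ^ 70 = e8
byte 1: (99 ^ 82) ^ 61 = 1b ^ 61 = 7a
byte 2: (c0 ^ 28) ^ 73 = e8 ^ 73 = 9b
byte 3: (2f ^ 82) ^ 73 = ad ^ 73 = de
byte 4: (78 ^ 19) ^ 77 = 61 ^ 77 = 16

e8 7a 9b de 16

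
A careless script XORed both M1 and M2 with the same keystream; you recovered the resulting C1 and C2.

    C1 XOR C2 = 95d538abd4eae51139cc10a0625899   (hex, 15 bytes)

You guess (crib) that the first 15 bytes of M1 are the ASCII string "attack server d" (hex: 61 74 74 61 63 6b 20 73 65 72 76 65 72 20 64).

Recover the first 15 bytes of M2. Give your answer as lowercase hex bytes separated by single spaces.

Since C1 ⊕ C2 = M1 ⊕ M2, XORing with the guessed M1 bytes yields the corresponding M2 bytes: M2 = (C1 ⊕ C2) ⊕ M1.
byte 0: 149 ⊕  97 = 244
byte 1: 213 ⊕ 116 = 161
byte 2:  56 ⊕ 116 =  76
byte 3: 171 ⊕  97 = 202
byte 4: 212 ⊕  99 = 183
byte 5: 234 ⊕ 107 = 129
byte 6: 229 ⊕  32 = 197
byte 7:  17 ⊕ 115 =  98
byte 8:  57 ⊕ 101 =  92
byte 9: 204 ⊕ 114 = 190
byte 10:  16 ⊕ 118 = 102
byte 11: 160 ⊕ 101 = 197
byte 12:  98 ⊕ 114 =  16
byte 13:  88 ⊕  32 = 120
byte 14: 153 ⊕ 100 = 253

f4 a1 4c ca b7 81 c5 62 5c be 66 c5 10 78 fd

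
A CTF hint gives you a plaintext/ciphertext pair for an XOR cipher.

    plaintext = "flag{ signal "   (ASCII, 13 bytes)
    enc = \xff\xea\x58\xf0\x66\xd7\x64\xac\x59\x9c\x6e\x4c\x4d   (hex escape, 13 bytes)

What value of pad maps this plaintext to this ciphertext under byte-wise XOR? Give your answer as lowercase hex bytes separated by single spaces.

99 86 39 97 1d f7 17 c5 3e f2 0f 20 6d

Since enc = plaintext ⊕ pad, XORing both sides with plaintext gives pad = plaintext ⊕ enc.
byte 0: 66 ^ ff = 99
byte 1: 6c ^ ea = 86
byte 2: 61 ^ 58 = 39
byte 3: 67 ^ f0 = 97
byte 4: 7b ^ 66 = 1d
byte 5: 20 ^ d7 = f7
byte 6: 73 ^ 64 = 17
byte 7: 69 ^ ac = c5
byte 8: 67 ^ 59 = 3e
byte 9: 6e ^ 9c = f2
byte 10: 61 ^ 6e = 0f
byte 11: 6c ^ 4c = 20
byte 12: 20 ^ 4d = 6d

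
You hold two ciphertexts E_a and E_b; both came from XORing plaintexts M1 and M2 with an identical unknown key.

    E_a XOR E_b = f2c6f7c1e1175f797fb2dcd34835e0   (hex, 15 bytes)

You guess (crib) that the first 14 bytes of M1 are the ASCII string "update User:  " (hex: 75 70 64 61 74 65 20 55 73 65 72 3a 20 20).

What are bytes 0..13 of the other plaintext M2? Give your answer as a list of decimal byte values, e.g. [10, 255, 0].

Since E_a ⊕ E_b = M1 ⊕ M2, XORing with the guessed M1 bytes yields the corresponding M2 bytes: M2 = (E_a ⊕ E_b) ⊕ M1.
f2 ^ 75 = 87
c6 ^ 70 = b6
f7 ^ 64 = 93
c1 ^ 61 = a0
e1 ^ 74 = 95
17 ^ 65 = 72
5f ^ 20 = 7f
79 ^ 55 = 2c
7f ^ 73 = 0c
b2 ^ 65 = d7
dc ^ 72 = ae
d3 ^ 3a = e9
48 ^ 20 = 68
35 ^ 20 = 15

[135, 182, 147, 160, 149, 114, 127, 44, 12, 215, 174, 233, 104, 21]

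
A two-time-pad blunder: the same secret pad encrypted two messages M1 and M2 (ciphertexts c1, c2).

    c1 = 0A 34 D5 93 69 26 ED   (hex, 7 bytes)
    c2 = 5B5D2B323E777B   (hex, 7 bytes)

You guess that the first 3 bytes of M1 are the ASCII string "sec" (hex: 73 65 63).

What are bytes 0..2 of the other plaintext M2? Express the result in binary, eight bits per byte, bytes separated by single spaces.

First, c1 ⊕ c2 = (M1 ⊕ K) ⊕ (M2 ⊕ K) = M1 ⊕ M2, so the key drops out. Then M2 = (M1 ⊕ M2) ⊕ M1 over the first 3 bytes.
byte 0: (0a XOR 5b) XOR 73 = 51 XOR 73 = 22
byte 1: (34 XOR 5d) XOR 65 = 69 XOR 65 = 0c
byte 2: (d5 XOR 2b) XOR 63 = fe XOR 63 = 9d

00100010 00001100 10011101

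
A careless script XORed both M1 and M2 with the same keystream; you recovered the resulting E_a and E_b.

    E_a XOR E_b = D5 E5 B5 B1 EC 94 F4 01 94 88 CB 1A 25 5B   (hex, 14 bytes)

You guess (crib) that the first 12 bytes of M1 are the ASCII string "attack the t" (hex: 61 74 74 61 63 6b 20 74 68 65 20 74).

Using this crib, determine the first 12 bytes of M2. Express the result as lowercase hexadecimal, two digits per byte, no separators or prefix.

Since E_a ⊕ E_b = M1 ⊕ M2, XORing with the guessed M1 bytes yields the corresponding M2 bytes: M2 = (E_a ⊕ E_b) ⊕ M1.
byte 0: d5 ^ 61 = b4
byte 1: e5 ^ 74 = 91
byte 2: b5 ^ 74 = c1
byte 3: b1 ^ 61 = d0
byte 4: ec ^ 63 = 8f
byte 5: 94 ^ 6b = ff
byte 6: f4 ^ 20 = d4
byte 7: 01 ^ 74 = 75
byte 8: 94 ^ 68 = fc
byte 9: 88 ^ 65 = ed
byte 10: cb ^ 20 = eb
byte 11: 1a ^ 74 = 6e

b491c1d08fffd475fcedeb6e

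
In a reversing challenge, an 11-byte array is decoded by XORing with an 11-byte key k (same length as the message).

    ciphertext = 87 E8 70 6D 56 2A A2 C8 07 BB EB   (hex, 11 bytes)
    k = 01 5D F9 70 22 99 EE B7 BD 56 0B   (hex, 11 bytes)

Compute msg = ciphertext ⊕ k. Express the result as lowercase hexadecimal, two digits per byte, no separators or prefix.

XOR is its own inverse, so applying the key byte-wise gives the result directly.
135 ⊕   1 = 134
232 ⊕  93 = 181
112 ⊕ 249 = 137
109 ⊕ 112 =  29
 86 ⊕  34 = 116
 42 ⊕ 153 = 179
162 ⊕ 238 =  76
200 ⊕ 183 = 127
  7 ⊕ 189 = 186
187 ⊕  86 = 237
235 ⊕  11 = 224

86b5891d74b34c7fbaede0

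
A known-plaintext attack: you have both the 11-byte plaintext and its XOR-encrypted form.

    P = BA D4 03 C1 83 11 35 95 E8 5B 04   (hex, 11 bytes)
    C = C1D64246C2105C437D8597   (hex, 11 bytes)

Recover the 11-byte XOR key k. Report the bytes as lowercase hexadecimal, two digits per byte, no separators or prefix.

Since C = P ⊕ k, XORing both sides with P gives k = P ⊕ C.
byte 0: ba ⊕ c1 = 7b
byte 1: d4 ⊕ d6 = 02
byte 2: 03 ⊕ 42 = 41
byte 3: c1 ⊕ 46 = 87
byte 4: 83 ⊕ c2 = 41
byte 5: 11 ⊕ 10 = 01
byte 6: 35 ⊕ 5c = 69
byte 7: 95 ⊕ 43 = d6
byte 8: e8 ⊕ 7d = 95
byte 9: 5b ⊕ 85 = de
byte 10: 04 ⊕ 97 = 93

7b024187410169d695de93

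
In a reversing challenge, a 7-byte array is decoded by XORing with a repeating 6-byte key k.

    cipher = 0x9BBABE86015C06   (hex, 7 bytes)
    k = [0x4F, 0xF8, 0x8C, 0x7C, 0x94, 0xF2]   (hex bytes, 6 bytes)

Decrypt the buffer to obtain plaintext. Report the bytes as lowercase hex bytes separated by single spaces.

The 6-byte key repeats, so the effective keystream is 4f f8 8c 7c 94 f2 4f.
byte 0: 9b xor 4f = d4
byte 1: ba xor f8 = 42
byte 2: be xor 8c = 32
byte 3: 86 xor 7c = fa
byte 4: 01 xor 94 = 95
byte 5: 5c xor f2 = ae
byte 6: 06 xor 4f = 49

d4 42 32 fa 95 ae 49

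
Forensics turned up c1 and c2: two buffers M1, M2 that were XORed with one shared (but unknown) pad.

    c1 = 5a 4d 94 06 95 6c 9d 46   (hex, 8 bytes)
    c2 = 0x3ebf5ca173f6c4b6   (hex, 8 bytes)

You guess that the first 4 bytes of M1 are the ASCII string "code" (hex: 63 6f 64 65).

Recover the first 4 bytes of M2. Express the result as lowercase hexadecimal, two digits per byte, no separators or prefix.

079dacc2

First, c1 ⊕ c2 = (M1 ⊕ K) ⊕ (M2 ⊕ K) = M1 ⊕ M2, so the key drops out. Then M2 = (M1 ⊕ M2) ⊕ M1 over the first 4 bytes.
byte 0: (5a xor 3e) xor 63 = 64 xor 63 = 07
byte 1: (4d xor bf) xor 6f = f2 xor 6f = 9d
byte 2: (94 xor 5c) xor 64 = c8 xor 64 = ac
byte 3: (06 xor a1) xor 65 = a7 xor 65 = c2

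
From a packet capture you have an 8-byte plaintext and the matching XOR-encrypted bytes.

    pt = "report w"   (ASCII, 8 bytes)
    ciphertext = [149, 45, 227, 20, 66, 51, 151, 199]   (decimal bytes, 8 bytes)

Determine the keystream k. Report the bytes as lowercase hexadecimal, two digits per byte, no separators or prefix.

Since ciphertext = pt ⊕ k, XORing both sides with pt gives k = pt ⊕ ciphertext.
114 ⊕ 149 = 231
101 ⊕  45 =  72
112 ⊕ 227 = 147
111 ⊕  20 = 123
114 ⊕  66 =  48
116 ⊕  51 =  71
 32 ⊕ 151 = 183
119 ⊕ 199 = 176

e748937b3047b7b0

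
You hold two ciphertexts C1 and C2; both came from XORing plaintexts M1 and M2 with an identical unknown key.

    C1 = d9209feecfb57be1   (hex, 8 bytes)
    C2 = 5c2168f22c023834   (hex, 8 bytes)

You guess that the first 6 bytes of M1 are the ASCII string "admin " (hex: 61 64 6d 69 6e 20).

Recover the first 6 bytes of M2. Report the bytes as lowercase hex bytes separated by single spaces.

First, C1 ⊕ C2 = (M1 ⊕ K) ⊕ (M2 ⊕ K) = M1 ⊕ M2, so the key drops out. Then M2 = (M1 ⊕ M2) ⊕ M1 over the first 6 bytes.
byte 0: (d9 xor 5c) xor 61 = 85 xor 61 = e4
byte 1: (20 xor 21) xor 64 = 01 xor 64 = 65
byte 2: (9f xor 68) xor 6d = f7 xor 6d = 9a
byte 3: (ee xor f2) xor 69 = 1c xor 69 = 75
byte 4: (cf xor 2c) xor 6e = e3 xor 6e = 8d
byte 5: (b5 xor 02) xor 20 = b7 xor 20 = 97

e4 65 9a 75 8d 97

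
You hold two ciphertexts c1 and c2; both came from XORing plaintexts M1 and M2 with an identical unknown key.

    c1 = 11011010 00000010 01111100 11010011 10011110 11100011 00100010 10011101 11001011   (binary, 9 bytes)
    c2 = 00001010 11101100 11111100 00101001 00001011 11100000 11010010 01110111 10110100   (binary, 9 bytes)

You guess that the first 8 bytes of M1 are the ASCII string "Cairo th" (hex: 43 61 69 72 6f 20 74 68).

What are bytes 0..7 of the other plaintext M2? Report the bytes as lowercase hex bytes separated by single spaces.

First, c1 ⊕ c2 = (M1 ⊕ K) ⊕ (M2 ⊕ K) = M1 ⊕ M2, so the key drops out. Then M2 = (M1 ⊕ M2) ⊕ M1 over the first 8 bytes.
byte 0: (da ^ 0a) ^ 43 = d0 ^ 43 = 93
byte 1: (02 ^ ec) ^ 61 = ee ^ 61 = 8f
byte 2: (7c ^ fc) ^ 69 = 80 ^ 69 = e9
byte 3: (d3 ^ 29) ^ 72 = fa ^ 72 = 88
byte 4: (9e ^ 0b) ^ 6f = 95 ^ 6f = fa
byte 5: (e3 ^ e0) ^ 20 = 03 ^ 20 = 23
byte 6: (22 ^ d2) ^ 74 = f0 ^ 74 = 84
byte 7: (9d ^ 77) ^ 68 = ea ^ 68 = 82

93 8f e9 88 fa 23 84 82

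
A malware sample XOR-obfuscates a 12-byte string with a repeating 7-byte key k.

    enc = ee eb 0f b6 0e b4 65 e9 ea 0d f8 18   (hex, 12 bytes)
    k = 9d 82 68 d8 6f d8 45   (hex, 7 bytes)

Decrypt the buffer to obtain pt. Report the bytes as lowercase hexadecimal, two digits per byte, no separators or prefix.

7369676e616c207468652077

The 7-byte key repeats, so the effective keystream is 9d 82 68 d8 6f d8 45 9d 82 68 d8 6f.
byte 0: ee XOR 9d = 73
byte 1: eb XOR 82 = 69
byte 2: 0f XOR 68 = 67
byte 3: b6 XOR d8 = 6e
byte 4: 0e XOR 6f = 61
byte 5: b4 XOR d8 = 6c
byte 6: 65 XOR 45 = 20
byte 7: e9 XOR 9d = 74
byte 8: ea XOR 82 = 68
byte 9: 0d XOR 68 = 65
byte 10: f8 XOR d8 = 20
byte 11: 18 XOR 6f = 77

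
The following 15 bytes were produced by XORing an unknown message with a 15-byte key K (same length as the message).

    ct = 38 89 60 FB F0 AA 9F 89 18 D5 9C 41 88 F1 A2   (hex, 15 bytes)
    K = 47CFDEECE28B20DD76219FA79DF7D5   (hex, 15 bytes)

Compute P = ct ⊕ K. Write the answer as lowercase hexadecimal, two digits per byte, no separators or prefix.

XOR is its own inverse, so applying the key byte-wise gives the result directly.
38 ^ 47 = 7f
89 ^ cf = 46
60 ^ de = be
fb ^ ec = 17
f0 ^ e2 = 12
aa ^ 8b = 21
9f ^ 20 = bf
89 ^ dd = 54
18 ^ 76 = 6e
d5 ^ 21 = f4
9c ^ 9f = 03
41 ^ a7 = e6
88 ^ 9d = 15
f1 ^ f7 = 06
a2 ^ d5 = 77

7f46be171221bf546ef403e6150677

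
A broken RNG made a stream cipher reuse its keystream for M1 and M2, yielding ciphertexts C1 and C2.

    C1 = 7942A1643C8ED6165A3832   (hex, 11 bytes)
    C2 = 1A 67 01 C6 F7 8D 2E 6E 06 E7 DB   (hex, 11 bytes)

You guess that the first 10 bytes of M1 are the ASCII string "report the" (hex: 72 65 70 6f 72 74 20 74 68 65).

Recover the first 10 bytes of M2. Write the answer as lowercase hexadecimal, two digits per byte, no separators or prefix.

1140d0cdb977d80c34ba

First, C1 ⊕ C2 = (M1 ⊕ K) ⊕ (M2 ⊕ K) = M1 ⊕ M2, so the key drops out. Then M2 = (M1 ⊕ M2) ⊕ M1 over the first 10 bytes.
byte 0: (79 ⊕ 1a) ⊕ 72 = 63 ⊕ 72 = 11
byte 1: (42 ⊕ 67) ⊕ 65 = 25 ⊕ 65 = 40
byte 2: (a1 ⊕ 01) ⊕ 70 = a0 ⊕ 70 = d0
byte 3: (64 ⊕ c6) ⊕ 6f = a2 ⊕ 6f = cd
byte 4: (3c ⊕ f7) ⊕ 72 = cb ⊕ 72 = b9
byte 5: (8e ⊕ 8d) ⊕ 74 = 03 ⊕ 74 = 77
byte 6: (d6 ⊕ 2e) ⊕ 20 = f8 ⊕ 20 = d8
byte 7: (16 ⊕ 6e) ⊕ 74 = 78 ⊕ 74 = 0c
byte 8: (5a ⊕ 06) ⊕ 68 = 5c ⊕ 68 = 34
byte 9: (38 ⊕ e7) ⊕ 65 = df ⊕ 65 = ba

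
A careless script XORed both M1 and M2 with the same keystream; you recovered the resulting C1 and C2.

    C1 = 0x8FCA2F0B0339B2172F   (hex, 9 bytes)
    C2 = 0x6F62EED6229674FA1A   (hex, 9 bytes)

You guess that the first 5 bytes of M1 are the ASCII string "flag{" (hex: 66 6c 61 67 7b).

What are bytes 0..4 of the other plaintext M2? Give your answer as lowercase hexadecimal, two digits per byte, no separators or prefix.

First, C1 ⊕ C2 = (M1 ⊕ K) ⊕ (M2 ⊕ K) = M1 ⊕ M2, so the key drops out. Then M2 = (M1 ⊕ M2) ⊕ M1 over the first 5 bytes.
byte 0: (8f ⊕ 6f) ⊕ 66 = e0 ⊕ 66 = 86
byte 1: (ca ⊕ 62) ⊕ 6c = a8 ⊕ 6c = c4
byte 2: (2f ⊕ ee) ⊕ 61 = c1 ⊕ 61 = a0
byte 3: (0b ⊕ d6) ⊕ 67 = dd ⊕ 67 = ba
byte 4: (03 ⊕ 22) ⊕ 7b = 21 ⊕ 7b = 5a

86c4a0ba5a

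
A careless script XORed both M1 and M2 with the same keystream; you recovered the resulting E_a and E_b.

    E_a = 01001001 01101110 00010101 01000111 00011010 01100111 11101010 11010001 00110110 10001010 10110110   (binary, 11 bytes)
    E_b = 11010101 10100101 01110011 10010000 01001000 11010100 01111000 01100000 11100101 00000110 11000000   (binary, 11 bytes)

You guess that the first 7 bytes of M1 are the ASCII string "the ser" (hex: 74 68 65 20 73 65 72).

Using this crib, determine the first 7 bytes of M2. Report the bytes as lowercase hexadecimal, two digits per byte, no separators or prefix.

First, E_a ⊕ E_b = (M1 ⊕ K) ⊕ (M2 ⊕ K) = M1 ⊕ M2, so the key drops out. Then M2 = (M1 ⊕ M2) ⊕ M1 over the first 7 bytes.
byte 0: (49 XOR d5) XOR 74 = 9c XOR 74 = e8
byte 1: (6e XOR a5) XOR 68 = cb XOR 68 = a3
byte 2: (15 XOR 73) XOR 65 = 66 XOR 65 = 03
byte 3: (47 XOR 90) XOR 20 = d7 XOR 20 = f7
byte 4: (1a XOR 48) XOR 73 = 52 XOR 73 = 21
byte 5: (67 XOR d4) XOR 65 = b3 XOR 65 = d6
byte 6: (ea XOR 78) XOR 72 = 92 XOR 72 = e0

e8a303f721d6e0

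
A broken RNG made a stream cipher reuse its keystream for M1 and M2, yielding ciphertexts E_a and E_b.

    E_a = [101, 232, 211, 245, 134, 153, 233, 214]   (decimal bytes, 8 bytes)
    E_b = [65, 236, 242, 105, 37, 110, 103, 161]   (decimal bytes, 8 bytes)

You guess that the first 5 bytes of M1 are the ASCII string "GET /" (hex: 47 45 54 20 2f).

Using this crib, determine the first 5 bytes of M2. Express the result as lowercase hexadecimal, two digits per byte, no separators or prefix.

First, E_a ⊕ E_b = (M1 ⊕ K) ⊕ (M2 ⊕ K) = M1 ⊕ M2, so the key drops out. Then M2 = (M1 ⊕ M2) ⊕ M1 over the first 5 bytes.
byte 0: (65 xor 41) xor 47 = 24 xor 47 = 63
byte 1: (e8 xor ec) xor 45 = 04 xor 45 = 41
byte 2: (d3 xor f2) xor 54 = 21 xor 54 = 75
byte 3: (f5 xor 69) xor 20 = 9c xor 20 = bc
byte 4: (86 xor 25) xor 2f = a3 xor 2f = 8c

634175bc8c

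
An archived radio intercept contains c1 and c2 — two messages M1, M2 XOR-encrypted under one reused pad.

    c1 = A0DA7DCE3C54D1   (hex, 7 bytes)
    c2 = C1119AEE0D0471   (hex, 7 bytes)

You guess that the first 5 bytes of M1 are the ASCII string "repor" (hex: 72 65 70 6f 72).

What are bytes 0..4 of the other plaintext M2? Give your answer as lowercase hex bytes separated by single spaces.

13 ae 97 4f 43

First, c1 ⊕ c2 = (M1 ⊕ K) ⊕ (M2 ⊕ K) = M1 ⊕ M2, so the key drops out. Then M2 = (M1 ⊕ M2) ⊕ M1 over the first 5 bytes.
byte 0: (a0 ^ c1) ^ 72 = 61 ^ 72 = 13
byte 1: (da ^ 11) ^ 65 = cb ^ 65 = ae
byte 2: (7d ^ 9a) ^ 70 = e7 ^ 70 = 97
byte 3: (ce ^ ee) ^ 6f = 20 ^ 6f = 4f
byte 4: (3c ^ 0d) ^ 72 = 31 ^ 72 = 43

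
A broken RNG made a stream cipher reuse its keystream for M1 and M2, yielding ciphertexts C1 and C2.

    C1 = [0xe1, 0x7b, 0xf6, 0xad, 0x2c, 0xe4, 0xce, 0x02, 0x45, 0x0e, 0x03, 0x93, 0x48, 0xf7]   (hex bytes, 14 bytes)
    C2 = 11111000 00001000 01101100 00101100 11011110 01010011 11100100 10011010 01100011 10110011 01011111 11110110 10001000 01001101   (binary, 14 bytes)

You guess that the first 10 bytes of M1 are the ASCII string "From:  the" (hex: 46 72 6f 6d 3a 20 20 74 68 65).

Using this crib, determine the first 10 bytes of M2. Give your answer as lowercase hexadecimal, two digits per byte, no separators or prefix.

5f01f5ecc8970aec4ed8

First, C1 ⊕ C2 = (M1 ⊕ K) ⊕ (M2 ⊕ K) = M1 ⊕ M2, so the key drops out. Then M2 = (M1 ⊕ M2) ⊕ M1 over the first 10 bytes.
byte 0: (e1 XOR f8) XOR 46 = 19 XOR 46 = 5f
byte 1: (7b XOR 08) XOR 72 = 73 XOR 72 = 01
byte 2: (f6 XOR 6c) XOR 6f = 9a XOR 6f = f5
byte 3: (ad XOR 2c) XOR 6d = 81 XOR 6d = ec
byte 4: (2c XOR de) XOR 3a = f2 XOR 3a = c8
byte 5: (e4 XOR 53) XOR 20 = b7 XOR 20 = 97
byte 6: (ce XOR e4) XOR 20 = 2a XOR 20 = 0a
byte 7: (02 XOR 9a) XOR 74 = 98 XOR 74 = ec
byte 8: (45 XOR 63) XOR 68 = 26 XOR 68 = 4e
byte 9: (0e XOR b3) XOR 65 = bd XOR 65 = d8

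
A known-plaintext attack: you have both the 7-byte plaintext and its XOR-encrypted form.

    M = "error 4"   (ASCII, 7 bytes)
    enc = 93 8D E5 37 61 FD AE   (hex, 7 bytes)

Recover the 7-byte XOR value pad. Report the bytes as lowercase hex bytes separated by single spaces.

Since enc = M ⊕ pad, XORing both sides with M gives pad = M ⊕ enc.
byte 0: 01100101 xor 10010011 = 11110110
byte 1: 01110010 xor 10001101 = 11111111
byte 2: 01110010 xor 11100101 = 10010111
byte 3: 01101111 xor 00110111 = 01011000
byte 4: 01110010 xor 01100001 = 00010011
byte 5: 00100000 xor 11111101 = 11011101
byte 6: 00110100 xor 10101110 = 10011010

f6 ff 97 58 13 dd 9a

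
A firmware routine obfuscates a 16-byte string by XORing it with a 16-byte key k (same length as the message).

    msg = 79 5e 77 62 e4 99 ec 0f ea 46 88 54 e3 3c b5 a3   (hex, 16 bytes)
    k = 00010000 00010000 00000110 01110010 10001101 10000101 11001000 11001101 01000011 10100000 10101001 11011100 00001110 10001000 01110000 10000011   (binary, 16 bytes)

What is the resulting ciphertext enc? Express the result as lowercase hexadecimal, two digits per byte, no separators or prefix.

694e7110691c24c2a9e62188edb4c520

121 ⊕  16 = 105
 94 ⊕  16 =  78
119 ⊕   6 = 113
 98 ⊕ 114 =  16
228 ⊕ 141 = 105
153 ⊕ 133 =  28
236 ⊕ 200 =  36
 15 ⊕ 205 = 194
234 ⊕  67 = 169
 70 ⊕ 160 = 230
136 ⊕ 169 =  33
 84 ⊕ 220 = 136
227 ⊕  14 = 237
 60 ⊕ 136 = 180
181 ⊕ 112 = 197
163 ⊕ 131 =  32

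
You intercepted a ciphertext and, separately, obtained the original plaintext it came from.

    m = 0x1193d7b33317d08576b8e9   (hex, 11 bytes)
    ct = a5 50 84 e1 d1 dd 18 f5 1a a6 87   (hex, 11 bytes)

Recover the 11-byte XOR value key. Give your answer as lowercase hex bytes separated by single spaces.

Since ct = m ⊕ key, XORing both sides with m gives key = m ⊕ ct.
byte 0: 00010001 xor 10100101 = 10110100
byte 1: 10010011 xor 01010000 = 11000011
byte 2: 11010111 xor 10000100 = 01010011
byte 3: 10110011 xor 11100001 = 01010010
byte 4: 00110011 xor 11010001 = 11100010
byte 5: 00010111 xor 11011101 = 11001010
byte 6: 11010000 xor 00011000 = 11001000
byte 7: 10000101 xor 11110101 = 01110000
byte 8: 01110110 xor 00011010 = 01101100
byte 9: 10111000 xor 10100110 = 00011110
byte 10: 11101001 xor 10000111 = 01101110

b4 c3 53 52 e2 ca c8 70 6c 1e 6e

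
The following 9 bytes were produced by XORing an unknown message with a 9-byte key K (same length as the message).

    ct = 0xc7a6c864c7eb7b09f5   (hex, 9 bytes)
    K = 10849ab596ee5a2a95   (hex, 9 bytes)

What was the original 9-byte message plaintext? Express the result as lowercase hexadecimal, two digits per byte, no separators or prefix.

d72252d15105212360

c7 xor 10 = d7
a6 xor 84 = 22
c8 xor 9a = 52
64 xor b5 = d1
c7 xor 96 = 51
eb xor ee = 05
7b xor 5a = 21
09 xor 2a = 23
f5 xor 95 = 60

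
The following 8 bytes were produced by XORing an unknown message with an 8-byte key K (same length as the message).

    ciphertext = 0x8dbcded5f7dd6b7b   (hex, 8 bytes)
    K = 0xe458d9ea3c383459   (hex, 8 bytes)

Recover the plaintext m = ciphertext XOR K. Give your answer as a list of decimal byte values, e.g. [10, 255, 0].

[105, 228, 7, 63, 203, 229, 95, 34]

10001101 xor 11100100 = 01101001
10111100 xor 01011000 = 11100100
11011110 xor 11011001 = 00000111
11010101 xor 11101010 = 00111111
11110111 xor 00111100 = 11001011
11011101 xor 00111000 = 11100101
01101011 xor 00110100 = 01011111
01111011 xor 01011001 = 00100010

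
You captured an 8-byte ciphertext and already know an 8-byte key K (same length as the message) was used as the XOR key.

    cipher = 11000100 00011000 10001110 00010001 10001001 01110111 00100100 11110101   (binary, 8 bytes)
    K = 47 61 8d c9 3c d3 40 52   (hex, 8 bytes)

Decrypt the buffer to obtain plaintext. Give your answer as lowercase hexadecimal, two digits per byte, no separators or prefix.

837903d8b5a464a7

XOR is its own inverse, so applying the key byte-wise gives the result directly.
c4 xor 47 = 83
18 xor 61 = 79
8e xor 8d = 03
11 xor c9 = d8
89 xor 3c = b5
77 xor d3 = a4
24 xor 40 = 64
f5 xor 52 = a7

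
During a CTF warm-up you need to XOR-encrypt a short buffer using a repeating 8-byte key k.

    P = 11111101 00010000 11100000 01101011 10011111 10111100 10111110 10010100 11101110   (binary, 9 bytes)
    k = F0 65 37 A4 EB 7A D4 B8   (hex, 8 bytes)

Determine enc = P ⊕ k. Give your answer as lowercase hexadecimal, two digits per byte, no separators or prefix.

The 8-byte key repeats, so the effective keystream is f0 65 37 a4 eb 7a d4 b8 f0.
byte 0: 253 XOR 240 =  13
byte 1:  16 XOR 101 = 117
byte 2: 224 XOR  55 = 215
byte 3: 107 XOR 164 = 207
byte 4: 159 XOR 235 = 116
byte 5: 188 XOR 122 = 198
byte 6: 190 XOR 212 = 106
byte 7: 148 XOR 184 =  44
byte 8: 238 XOR 240 =  30

0d75d7cf74c66a2c1e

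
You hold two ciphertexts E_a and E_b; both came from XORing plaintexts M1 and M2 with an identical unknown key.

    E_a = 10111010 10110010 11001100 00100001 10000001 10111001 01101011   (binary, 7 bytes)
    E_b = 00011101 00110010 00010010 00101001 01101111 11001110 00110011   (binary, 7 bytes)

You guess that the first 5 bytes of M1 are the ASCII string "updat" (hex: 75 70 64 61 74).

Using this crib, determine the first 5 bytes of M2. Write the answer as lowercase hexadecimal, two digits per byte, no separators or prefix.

d2f0ba699a

First, E_a ⊕ E_b = (M1 ⊕ K) ⊕ (M2 ⊕ K) = M1 ⊕ M2, so the key drops out. Then M2 = (M1 ⊕ M2) ⊕ M1 over the first 5 bytes.
byte 0: (ba xor 1d) xor 75 = a7 xor 75 = d2
byte 1: (b2 xor 32) xor 70 = 80 xor 70 = f0
byte 2: (cc xor 12) xor 64 = de xor 64 = ba
byte 3: (21 xor 29) xor 61 = 08 xor 61 = 69
byte 4: (81 xor 6f) xor 74 = ee xor 74 = 9a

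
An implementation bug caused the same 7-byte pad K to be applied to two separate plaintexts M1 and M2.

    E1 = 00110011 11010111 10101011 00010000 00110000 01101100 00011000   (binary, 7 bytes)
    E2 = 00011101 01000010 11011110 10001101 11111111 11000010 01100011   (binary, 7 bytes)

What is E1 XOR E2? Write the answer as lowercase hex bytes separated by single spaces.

E1 ⊕ E2 = (M1 ⊕ K) ⊕ (M2 ⊕ K) = M1 ⊕ M2 — the shared key cancels under XOR.
33 XOR 1d = 2e
d7 XOR 42 = 95
ab XOR de = 75
10 XOR 8d = 9d
30 XOR ff = cf
6c XOR c2 = ae
18 XOR 63 = 7b

2e 95 75 9d cf ae 7b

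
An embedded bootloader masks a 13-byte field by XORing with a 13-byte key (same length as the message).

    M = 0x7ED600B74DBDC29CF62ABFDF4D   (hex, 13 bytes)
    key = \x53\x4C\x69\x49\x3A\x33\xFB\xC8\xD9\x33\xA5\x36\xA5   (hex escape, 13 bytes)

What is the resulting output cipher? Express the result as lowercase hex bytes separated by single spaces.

2d 9a 69 fe 77 8e 39 54 2f 19 1a e9 e8

126 XOR  83 =  45
214 XOR  76 = 154
  0 XOR 105 = 105
183 XOR  73 = 254
 77 XOR  58 = 119
189 XOR  51 = 142
194 XOR 251 =  57
156 XOR 200 =  84
246 XOR 217 =  47
 42 XOR  51 =  25
191 XOR 165 =  26
223 XOR  54 = 233
 77 XOR 165 = 232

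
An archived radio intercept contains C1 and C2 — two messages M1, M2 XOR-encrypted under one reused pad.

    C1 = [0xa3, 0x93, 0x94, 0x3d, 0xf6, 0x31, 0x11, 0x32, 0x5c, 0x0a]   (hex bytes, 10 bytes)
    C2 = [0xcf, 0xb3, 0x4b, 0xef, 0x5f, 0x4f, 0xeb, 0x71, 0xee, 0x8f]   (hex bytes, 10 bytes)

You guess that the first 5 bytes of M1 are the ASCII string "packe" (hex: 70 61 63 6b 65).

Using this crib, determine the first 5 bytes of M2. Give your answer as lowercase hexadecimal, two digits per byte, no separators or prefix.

1c41bcb9cc

First, C1 ⊕ C2 = (M1 ⊕ K) ⊕ (M2 ⊕ K) = M1 ⊕ M2, so the key drops out. Then M2 = (M1 ⊕ M2) ⊕ M1 over the first 5 bytes.
byte 0: (a3 xor cf) xor 70 = 6c xor 70 = 1c
byte 1: (93 xor b3) xor 61 = 20 xor 61 = 41
byte 2: (94 xor 4b) xor 63 = df xor 63 = bc
byte 3: (3d xor ef) xor 6b = d2 xor 6b = b9
byte 4: (f6 xor 5f) xor 65 = a9 xor 65 = cc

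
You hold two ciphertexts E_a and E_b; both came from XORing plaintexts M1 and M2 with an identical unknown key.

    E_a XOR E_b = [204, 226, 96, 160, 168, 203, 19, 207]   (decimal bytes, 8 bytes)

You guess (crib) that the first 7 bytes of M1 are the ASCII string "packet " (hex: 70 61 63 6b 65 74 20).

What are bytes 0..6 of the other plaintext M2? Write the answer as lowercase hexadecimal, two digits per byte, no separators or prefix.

bc8303cbcdbf33

Since E_a ⊕ E_b = M1 ⊕ M2, XORing with the guessed M1 bytes yields the corresponding M2 bytes: M2 = (E_a ⊕ E_b) ⊕ M1.
cc XOR 70 = bc
e2 XOR 61 = 83
60 XOR 63 = 03
a0 XOR 6b = cb
a8 XOR 65 = cd
cb XOR 74 = bf
13 XOR 20 = 33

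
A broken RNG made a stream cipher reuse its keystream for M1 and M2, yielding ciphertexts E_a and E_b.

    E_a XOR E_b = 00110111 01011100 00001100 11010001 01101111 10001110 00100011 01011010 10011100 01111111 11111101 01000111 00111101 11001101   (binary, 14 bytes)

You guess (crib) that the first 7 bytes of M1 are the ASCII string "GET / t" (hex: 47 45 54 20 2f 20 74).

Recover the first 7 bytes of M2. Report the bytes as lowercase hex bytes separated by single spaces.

70 19 58 f1 40 ae 57

Since E_a ⊕ E_b = M1 ⊕ M2, XORing with the guessed M1 bytes yields the corresponding M2 bytes: M2 = (E_a ⊕ E_b) ⊕ M1.
37 ^ 47 = 70
5c ^ 45 = 19
0c ^ 54 = 58
d1 ^ 20 = f1
6f ^ 2f = 40
8e ^ 20 = ae
23 ^ 74 = 57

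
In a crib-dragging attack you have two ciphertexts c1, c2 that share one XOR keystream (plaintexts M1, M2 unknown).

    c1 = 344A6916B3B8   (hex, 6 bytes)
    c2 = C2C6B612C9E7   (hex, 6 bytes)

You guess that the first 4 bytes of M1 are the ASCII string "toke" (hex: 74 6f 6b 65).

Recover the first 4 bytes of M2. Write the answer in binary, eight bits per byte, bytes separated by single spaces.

First, c1 ⊕ c2 = (M1 ⊕ K) ⊕ (M2 ⊕ K) = M1 ⊕ M2, so the key drops out. Then M2 = (M1 ⊕ M2) ⊕ M1 over the first 4 bytes.
byte 0: (34 ^ c2) ^ 74 = f6 ^ 74 = 82
byte 1: (4a ^ c6) ^ 6f = 8c ^ 6f = e3
byte 2: (69 ^ b6) ^ 6b = df ^ 6b = b4
byte 3: (16 ^ 12) ^ 65 = 04 ^ 65 = 61

10000010 11100011 10110100 01100001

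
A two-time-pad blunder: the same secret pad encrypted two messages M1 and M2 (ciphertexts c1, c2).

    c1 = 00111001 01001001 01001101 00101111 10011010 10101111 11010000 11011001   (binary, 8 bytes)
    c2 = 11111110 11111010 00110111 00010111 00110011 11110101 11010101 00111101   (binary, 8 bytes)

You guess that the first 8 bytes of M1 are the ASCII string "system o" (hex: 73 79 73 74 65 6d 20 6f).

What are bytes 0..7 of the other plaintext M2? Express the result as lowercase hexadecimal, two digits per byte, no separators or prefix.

b4ca094ccc37258b

First, c1 ⊕ c2 = (M1 ⊕ K) ⊕ (M2 ⊕ K) = M1 ⊕ M2, so the key drops out. Then M2 = (M1 ⊕ M2) ⊕ M1 over the first 8 bytes.
byte 0: (39 XOR fe) XOR 73 = c7 XOR 73 = b4
byte 1: (49 XOR fa) XOR 79 = b3 XOR 79 = ca
byte 2: (4d XOR 37) XOR 73 = 7a XOR 73 = 09
byte 3: (2f XOR 17) XOR 74 = 38 XOR 74 = 4c
byte 4: (9a XOR 33) XOR 65 = a9 XOR 65 = cc
byte 5: (af XOR f5) XOR 6d = 5a XOR 6d = 37
byte 6: (d0 XOR d5) XOR 20 = 05 XOR 20 = 25
byte 7: (d9 XOR 3d) XOR 6f = e4 XOR 6f = 8b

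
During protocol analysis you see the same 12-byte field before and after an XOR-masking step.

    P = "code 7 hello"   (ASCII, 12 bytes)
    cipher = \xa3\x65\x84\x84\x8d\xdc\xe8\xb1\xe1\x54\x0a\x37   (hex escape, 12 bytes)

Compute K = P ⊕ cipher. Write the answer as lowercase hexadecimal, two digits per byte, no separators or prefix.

Since cipher = P ⊕ K, XORing both sides with P gives K = P ⊕ cipher.
byte 0: 01100011 ⊕ 10100011 = 11000000
byte 1: 01101111 ⊕ 01100101 = 00001010
byte 2: 01100100 ⊕ 10000100 = 11100000
byte 3: 01100101 ⊕ 10000100 = 11100001
byte 4: 00100000 ⊕ 10001101 = 10101101
byte 5: 00110111 ⊕ 11011100 = 11101011
byte 6: 00100000 ⊕ 11101000 = 11001000
byte 7: 01101000 ⊕ 10110001 = 11011001
byte 8: 01100101 ⊕ 11100001 = 10000100
byte 9: 01101100 ⊕ 01010100 = 00111000
byte 10: 01101100 ⊕ 00001010 = 01100110
byte 11: 01101111 ⊕ 00110111 = 01011000

c00ae0e1adebc8d984386658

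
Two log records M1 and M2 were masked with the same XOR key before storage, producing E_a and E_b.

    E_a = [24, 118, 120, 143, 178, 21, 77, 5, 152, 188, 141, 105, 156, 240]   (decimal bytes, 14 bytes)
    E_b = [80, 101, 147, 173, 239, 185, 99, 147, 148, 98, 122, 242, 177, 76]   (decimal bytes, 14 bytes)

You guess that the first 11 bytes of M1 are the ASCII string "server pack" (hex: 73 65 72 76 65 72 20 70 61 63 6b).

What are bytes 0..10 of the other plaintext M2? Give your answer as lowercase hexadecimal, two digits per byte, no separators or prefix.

3b76995438de0ee66dbd9c

First, E_a ⊕ E_b = (M1 ⊕ K) ⊕ (M2 ⊕ K) = M1 ⊕ M2, so the key drops out. Then M2 = (M1 ⊕ M2) ⊕ M1 over the first 11 bytes.
byte 0: (18 xor 50) xor 73 = 48 xor 73 = 3b
byte 1: (76 xor 65) xor 65 = 13 xor 65 = 76
byte 2: (78 xor 93) xor 72 = eb xor 72 = 99
byte 3: (8f xor ad) xor 76 = 22 xor 76 = 54
byte 4: (b2 xor ef) xor 65 = 5d xor 65 = 38
byte 5: (15 xor b9) xor 72 = ac xor 72 = de
byte 6: (4d xor 63) xor 20 = 2e xor 20 = 0e
byte 7: (05 xor 93) xor 70 = 96 xor 70 = e6
byte 8: (98 xor 94) xor 61 = 0c xor 61 = 6d
byte 9: (bc xor 62) xor 63 = de xor 63 = bd
byte 10: (8d xor 7a) xor 6b = f7 xor 6b = 9c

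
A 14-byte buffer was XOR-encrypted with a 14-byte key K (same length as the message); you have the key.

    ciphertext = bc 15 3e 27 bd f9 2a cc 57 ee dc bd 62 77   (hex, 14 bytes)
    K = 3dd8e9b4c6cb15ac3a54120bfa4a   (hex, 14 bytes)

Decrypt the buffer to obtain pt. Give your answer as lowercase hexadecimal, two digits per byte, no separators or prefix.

XOR is its own inverse, so applying the key byte-wise gives the result directly.
10111100 ^ 00111101 = 10000001
00010101 ^ 11011000 = 11001101
00111110 ^ 11101001 = 11010111
00100111 ^ 10110100 = 10010011
10111101 ^ 11000110 = 01111011
11111001 ^ 11001011 = 00110010
00101010 ^ 00010101 = 00111111
11001100 ^ 10101100 = 01100000
01010111 ^ 00111010 = 01101101
11101110 ^ 01010100 = 10111010
11011100 ^ 00010010 = 11001110
10111101 ^ 00001011 = 10110110
01100010 ^ 11111010 = 10011000
01110111 ^ 01001010 = 00111101

81cdd7937b323f606dbaceb6983d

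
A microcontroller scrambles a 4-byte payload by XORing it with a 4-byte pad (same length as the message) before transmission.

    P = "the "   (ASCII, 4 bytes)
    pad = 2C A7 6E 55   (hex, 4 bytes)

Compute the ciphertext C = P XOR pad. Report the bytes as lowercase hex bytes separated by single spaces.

58 cf 0b 75

XOR is its own inverse, so applying the key byte-wise gives the result directly.
01110100 ⊕ 00101100 = 01011000
01101000 ⊕ 10100111 = 11001111
01100101 ⊕ 01101110 = 00001011
00100000 ⊕ 01010101 = 01110101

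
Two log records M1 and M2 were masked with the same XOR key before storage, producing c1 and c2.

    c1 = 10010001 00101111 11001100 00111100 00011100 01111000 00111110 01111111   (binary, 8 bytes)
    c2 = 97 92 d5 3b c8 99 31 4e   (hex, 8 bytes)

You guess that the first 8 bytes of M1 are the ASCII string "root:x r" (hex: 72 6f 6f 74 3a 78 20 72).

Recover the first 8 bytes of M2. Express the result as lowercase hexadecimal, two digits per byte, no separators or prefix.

74d27673ee992f43

First, c1 ⊕ c2 = (M1 ⊕ K) ⊕ (M2 ⊕ K) = M1 ⊕ M2, so the key drops out. Then M2 = (M1 ⊕ M2) ⊕ M1 over the first 8 bytes.
byte 0: (91 ^ 97) ^ 72 = 06 ^ 72 = 74
byte 1: (2f ^ 92) ^ 6f = bd ^ 6f = d2
byte 2: (cc ^ d5) ^ 6f = 19 ^ 6f = 76
byte 3: (3c ^ 3b) ^ 74 = 07 ^ 74 = 73
byte 4: (1c ^ c8) ^ 3a = d4 ^ 3a = ee
byte 5: (78 ^ 99) ^ 78 = e1 ^ 78 = 99
byte 6: (3e ^ 31) ^ 20 = 0f ^ 20 = 2f
byte 7: (7f ^ 4e) ^ 72 = 31 ^ 72 = 43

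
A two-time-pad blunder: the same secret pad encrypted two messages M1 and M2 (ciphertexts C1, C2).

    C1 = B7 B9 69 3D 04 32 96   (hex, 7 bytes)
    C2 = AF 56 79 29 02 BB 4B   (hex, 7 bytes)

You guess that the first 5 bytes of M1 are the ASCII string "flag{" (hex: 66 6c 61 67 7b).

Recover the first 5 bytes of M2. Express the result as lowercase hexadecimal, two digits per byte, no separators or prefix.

First, C1 ⊕ C2 = (M1 ⊕ K) ⊕ (M2 ⊕ K) = M1 ⊕ M2, so the key drops out. Then M2 = (M1 ⊕ M2) ⊕ M1 over the first 5 bytes.
byte 0: (b7 xor af) xor 66 = 18 xor 66 = 7e
byte 1: (b9 xor 56) xor 6c = ef xor 6c = 83
byte 2: (69 xor 79) xor 61 = 10 xor 61 = 71
byte 3: (3d xor 29) xor 67 = 14 xor 67 = 73
byte 4: (04 xor 02) xor 7b = 06 xor 7b = 7d

7e8371737d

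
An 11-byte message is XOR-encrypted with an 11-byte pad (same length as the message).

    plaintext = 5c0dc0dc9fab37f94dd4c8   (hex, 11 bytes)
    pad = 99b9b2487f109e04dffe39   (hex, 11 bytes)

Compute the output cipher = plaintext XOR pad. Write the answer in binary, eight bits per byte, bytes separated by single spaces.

11000101 10110100 01110010 10010100 11100000 10111011 10101001 11111101 10010010 00101010 11110001

byte 0: 5c xor 99 = c5
byte 1: 0d xor b9 = b4
byte 2: c0 xor b2 = 72
byte 3: dc xor 48 = 94
byte 4: 9f xor 7f = e0
byte 5: ab xor 10 = bb
byte 6: 37 xor 9e = a9
byte 7: f9 xor 04 = fd
byte 8: 4d xor df = 92
byte 9: d4 xor fe = 2a
byte 10: c8 xor 39 = f1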